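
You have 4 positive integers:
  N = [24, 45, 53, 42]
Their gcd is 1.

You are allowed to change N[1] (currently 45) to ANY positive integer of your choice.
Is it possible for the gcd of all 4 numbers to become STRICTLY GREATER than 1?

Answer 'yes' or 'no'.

Answer: no

Derivation:
Current gcd = 1
gcd of all OTHER numbers (without N[1]=45): gcd([24, 53, 42]) = 1
The new gcd after any change is gcd(1, new_value).
This can be at most 1.
Since 1 = old gcd 1, the gcd can only stay the same or decrease.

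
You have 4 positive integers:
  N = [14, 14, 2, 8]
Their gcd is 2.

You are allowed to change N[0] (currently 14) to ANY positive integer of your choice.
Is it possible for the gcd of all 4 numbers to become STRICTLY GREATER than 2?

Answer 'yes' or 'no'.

Answer: no

Derivation:
Current gcd = 2
gcd of all OTHER numbers (without N[0]=14): gcd([14, 2, 8]) = 2
The new gcd after any change is gcd(2, new_value).
This can be at most 2.
Since 2 = old gcd 2, the gcd can only stay the same or decrease.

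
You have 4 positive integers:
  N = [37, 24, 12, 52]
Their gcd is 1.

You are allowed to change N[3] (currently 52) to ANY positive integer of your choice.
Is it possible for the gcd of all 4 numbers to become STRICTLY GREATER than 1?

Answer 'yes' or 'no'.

Current gcd = 1
gcd of all OTHER numbers (without N[3]=52): gcd([37, 24, 12]) = 1
The new gcd after any change is gcd(1, new_value).
This can be at most 1.
Since 1 = old gcd 1, the gcd can only stay the same or decrease.

Answer: no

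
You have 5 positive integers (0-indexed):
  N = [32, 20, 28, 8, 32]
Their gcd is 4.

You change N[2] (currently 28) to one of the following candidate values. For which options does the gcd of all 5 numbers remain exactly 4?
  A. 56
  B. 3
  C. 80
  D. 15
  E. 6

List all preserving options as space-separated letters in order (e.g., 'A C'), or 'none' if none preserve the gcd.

Answer: A C

Derivation:
Old gcd = 4; gcd of others (without N[2]) = 4
New gcd for candidate v: gcd(4, v). Preserves old gcd iff gcd(4, v) = 4.
  Option A: v=56, gcd(4,56)=4 -> preserves
  Option B: v=3, gcd(4,3)=1 -> changes
  Option C: v=80, gcd(4,80)=4 -> preserves
  Option D: v=15, gcd(4,15)=1 -> changes
  Option E: v=6, gcd(4,6)=2 -> changes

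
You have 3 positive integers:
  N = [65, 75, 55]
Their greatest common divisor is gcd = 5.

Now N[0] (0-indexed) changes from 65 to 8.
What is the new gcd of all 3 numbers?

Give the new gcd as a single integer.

Numbers: [65, 75, 55], gcd = 5
Change: index 0, 65 -> 8
gcd of the OTHER numbers (without index 0): gcd([75, 55]) = 5
New gcd = gcd(g_others, new_val) = gcd(5, 8) = 1

Answer: 1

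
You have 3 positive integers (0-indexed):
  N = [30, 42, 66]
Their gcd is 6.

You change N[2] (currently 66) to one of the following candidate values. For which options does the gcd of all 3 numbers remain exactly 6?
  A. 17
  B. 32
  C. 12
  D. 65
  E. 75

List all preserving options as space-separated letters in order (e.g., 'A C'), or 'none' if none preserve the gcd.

Old gcd = 6; gcd of others (without N[2]) = 6
New gcd for candidate v: gcd(6, v). Preserves old gcd iff gcd(6, v) = 6.
  Option A: v=17, gcd(6,17)=1 -> changes
  Option B: v=32, gcd(6,32)=2 -> changes
  Option C: v=12, gcd(6,12)=6 -> preserves
  Option D: v=65, gcd(6,65)=1 -> changes
  Option E: v=75, gcd(6,75)=3 -> changes

Answer: C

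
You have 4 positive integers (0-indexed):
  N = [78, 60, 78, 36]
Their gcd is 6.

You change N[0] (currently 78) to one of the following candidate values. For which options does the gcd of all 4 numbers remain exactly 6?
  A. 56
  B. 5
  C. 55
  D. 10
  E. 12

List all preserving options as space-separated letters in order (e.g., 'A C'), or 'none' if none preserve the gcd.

Old gcd = 6; gcd of others (without N[0]) = 6
New gcd for candidate v: gcd(6, v). Preserves old gcd iff gcd(6, v) = 6.
  Option A: v=56, gcd(6,56)=2 -> changes
  Option B: v=5, gcd(6,5)=1 -> changes
  Option C: v=55, gcd(6,55)=1 -> changes
  Option D: v=10, gcd(6,10)=2 -> changes
  Option E: v=12, gcd(6,12)=6 -> preserves

Answer: E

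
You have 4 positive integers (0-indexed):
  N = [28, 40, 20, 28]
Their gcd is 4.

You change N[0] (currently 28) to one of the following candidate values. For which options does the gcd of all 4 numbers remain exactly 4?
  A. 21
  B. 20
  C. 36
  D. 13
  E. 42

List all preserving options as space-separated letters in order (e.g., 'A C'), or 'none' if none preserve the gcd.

Answer: B C

Derivation:
Old gcd = 4; gcd of others (without N[0]) = 4
New gcd for candidate v: gcd(4, v). Preserves old gcd iff gcd(4, v) = 4.
  Option A: v=21, gcd(4,21)=1 -> changes
  Option B: v=20, gcd(4,20)=4 -> preserves
  Option C: v=36, gcd(4,36)=4 -> preserves
  Option D: v=13, gcd(4,13)=1 -> changes
  Option E: v=42, gcd(4,42)=2 -> changes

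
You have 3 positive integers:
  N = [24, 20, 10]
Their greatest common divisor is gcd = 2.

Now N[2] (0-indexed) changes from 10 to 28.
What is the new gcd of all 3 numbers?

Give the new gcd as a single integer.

Numbers: [24, 20, 10], gcd = 2
Change: index 2, 10 -> 28
gcd of the OTHER numbers (without index 2): gcd([24, 20]) = 4
New gcd = gcd(g_others, new_val) = gcd(4, 28) = 4

Answer: 4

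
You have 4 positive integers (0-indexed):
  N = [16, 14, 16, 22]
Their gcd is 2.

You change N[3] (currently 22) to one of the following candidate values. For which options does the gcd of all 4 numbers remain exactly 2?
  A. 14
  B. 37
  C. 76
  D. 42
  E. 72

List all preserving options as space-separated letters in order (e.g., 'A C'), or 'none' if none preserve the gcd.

Answer: A C D E

Derivation:
Old gcd = 2; gcd of others (without N[3]) = 2
New gcd for candidate v: gcd(2, v). Preserves old gcd iff gcd(2, v) = 2.
  Option A: v=14, gcd(2,14)=2 -> preserves
  Option B: v=37, gcd(2,37)=1 -> changes
  Option C: v=76, gcd(2,76)=2 -> preserves
  Option D: v=42, gcd(2,42)=2 -> preserves
  Option E: v=72, gcd(2,72)=2 -> preserves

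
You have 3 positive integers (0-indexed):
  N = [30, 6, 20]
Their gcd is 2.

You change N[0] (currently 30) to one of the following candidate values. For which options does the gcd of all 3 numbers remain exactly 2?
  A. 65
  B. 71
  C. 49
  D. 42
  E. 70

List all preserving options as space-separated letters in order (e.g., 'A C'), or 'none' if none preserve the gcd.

Old gcd = 2; gcd of others (without N[0]) = 2
New gcd for candidate v: gcd(2, v). Preserves old gcd iff gcd(2, v) = 2.
  Option A: v=65, gcd(2,65)=1 -> changes
  Option B: v=71, gcd(2,71)=1 -> changes
  Option C: v=49, gcd(2,49)=1 -> changes
  Option D: v=42, gcd(2,42)=2 -> preserves
  Option E: v=70, gcd(2,70)=2 -> preserves

Answer: D E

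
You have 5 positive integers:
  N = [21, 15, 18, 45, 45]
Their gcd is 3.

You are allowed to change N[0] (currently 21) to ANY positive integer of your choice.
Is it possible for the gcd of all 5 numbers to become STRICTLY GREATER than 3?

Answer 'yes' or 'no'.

Current gcd = 3
gcd of all OTHER numbers (without N[0]=21): gcd([15, 18, 45, 45]) = 3
The new gcd after any change is gcd(3, new_value).
This can be at most 3.
Since 3 = old gcd 3, the gcd can only stay the same or decrease.

Answer: no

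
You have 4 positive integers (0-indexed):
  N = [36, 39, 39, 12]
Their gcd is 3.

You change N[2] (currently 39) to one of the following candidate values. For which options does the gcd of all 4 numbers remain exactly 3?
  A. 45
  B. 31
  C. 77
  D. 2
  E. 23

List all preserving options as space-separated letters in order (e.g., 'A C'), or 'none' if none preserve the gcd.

Old gcd = 3; gcd of others (without N[2]) = 3
New gcd for candidate v: gcd(3, v). Preserves old gcd iff gcd(3, v) = 3.
  Option A: v=45, gcd(3,45)=3 -> preserves
  Option B: v=31, gcd(3,31)=1 -> changes
  Option C: v=77, gcd(3,77)=1 -> changes
  Option D: v=2, gcd(3,2)=1 -> changes
  Option E: v=23, gcd(3,23)=1 -> changes

Answer: A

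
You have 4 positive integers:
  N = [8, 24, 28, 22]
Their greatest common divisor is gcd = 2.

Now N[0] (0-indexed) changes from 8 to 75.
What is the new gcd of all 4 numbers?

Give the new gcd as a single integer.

Answer: 1

Derivation:
Numbers: [8, 24, 28, 22], gcd = 2
Change: index 0, 8 -> 75
gcd of the OTHER numbers (without index 0): gcd([24, 28, 22]) = 2
New gcd = gcd(g_others, new_val) = gcd(2, 75) = 1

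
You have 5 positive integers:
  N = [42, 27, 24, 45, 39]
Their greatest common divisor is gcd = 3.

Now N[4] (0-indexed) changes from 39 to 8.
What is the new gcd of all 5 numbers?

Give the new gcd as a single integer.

Answer: 1

Derivation:
Numbers: [42, 27, 24, 45, 39], gcd = 3
Change: index 4, 39 -> 8
gcd of the OTHER numbers (without index 4): gcd([42, 27, 24, 45]) = 3
New gcd = gcd(g_others, new_val) = gcd(3, 8) = 1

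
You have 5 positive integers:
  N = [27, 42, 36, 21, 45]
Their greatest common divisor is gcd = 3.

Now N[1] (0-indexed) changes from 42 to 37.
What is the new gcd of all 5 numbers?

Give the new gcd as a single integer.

Answer: 1

Derivation:
Numbers: [27, 42, 36, 21, 45], gcd = 3
Change: index 1, 42 -> 37
gcd of the OTHER numbers (without index 1): gcd([27, 36, 21, 45]) = 3
New gcd = gcd(g_others, new_val) = gcd(3, 37) = 1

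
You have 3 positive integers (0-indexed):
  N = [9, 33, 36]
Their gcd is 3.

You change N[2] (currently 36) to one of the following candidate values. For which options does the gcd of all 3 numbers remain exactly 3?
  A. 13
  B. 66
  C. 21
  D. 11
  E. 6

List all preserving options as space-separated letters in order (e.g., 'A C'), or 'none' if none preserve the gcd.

Old gcd = 3; gcd of others (without N[2]) = 3
New gcd for candidate v: gcd(3, v). Preserves old gcd iff gcd(3, v) = 3.
  Option A: v=13, gcd(3,13)=1 -> changes
  Option B: v=66, gcd(3,66)=3 -> preserves
  Option C: v=21, gcd(3,21)=3 -> preserves
  Option D: v=11, gcd(3,11)=1 -> changes
  Option E: v=6, gcd(3,6)=3 -> preserves

Answer: B C E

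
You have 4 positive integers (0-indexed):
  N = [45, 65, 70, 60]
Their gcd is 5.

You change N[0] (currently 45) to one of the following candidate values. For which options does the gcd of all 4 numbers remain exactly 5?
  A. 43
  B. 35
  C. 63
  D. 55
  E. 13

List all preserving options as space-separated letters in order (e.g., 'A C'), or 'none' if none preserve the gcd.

Answer: B D

Derivation:
Old gcd = 5; gcd of others (without N[0]) = 5
New gcd for candidate v: gcd(5, v). Preserves old gcd iff gcd(5, v) = 5.
  Option A: v=43, gcd(5,43)=1 -> changes
  Option B: v=35, gcd(5,35)=5 -> preserves
  Option C: v=63, gcd(5,63)=1 -> changes
  Option D: v=55, gcd(5,55)=5 -> preserves
  Option E: v=13, gcd(5,13)=1 -> changes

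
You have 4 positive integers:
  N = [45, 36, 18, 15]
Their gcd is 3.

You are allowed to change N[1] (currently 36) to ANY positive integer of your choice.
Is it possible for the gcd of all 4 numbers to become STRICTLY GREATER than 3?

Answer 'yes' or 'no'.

Answer: no

Derivation:
Current gcd = 3
gcd of all OTHER numbers (without N[1]=36): gcd([45, 18, 15]) = 3
The new gcd after any change is gcd(3, new_value).
This can be at most 3.
Since 3 = old gcd 3, the gcd can only stay the same or decrease.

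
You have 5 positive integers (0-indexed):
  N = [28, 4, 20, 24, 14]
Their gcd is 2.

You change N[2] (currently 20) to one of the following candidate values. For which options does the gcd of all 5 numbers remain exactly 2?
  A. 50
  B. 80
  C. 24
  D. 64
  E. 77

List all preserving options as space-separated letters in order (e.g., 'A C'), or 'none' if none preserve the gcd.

Answer: A B C D

Derivation:
Old gcd = 2; gcd of others (without N[2]) = 2
New gcd for candidate v: gcd(2, v). Preserves old gcd iff gcd(2, v) = 2.
  Option A: v=50, gcd(2,50)=2 -> preserves
  Option B: v=80, gcd(2,80)=2 -> preserves
  Option C: v=24, gcd(2,24)=2 -> preserves
  Option D: v=64, gcd(2,64)=2 -> preserves
  Option E: v=77, gcd(2,77)=1 -> changes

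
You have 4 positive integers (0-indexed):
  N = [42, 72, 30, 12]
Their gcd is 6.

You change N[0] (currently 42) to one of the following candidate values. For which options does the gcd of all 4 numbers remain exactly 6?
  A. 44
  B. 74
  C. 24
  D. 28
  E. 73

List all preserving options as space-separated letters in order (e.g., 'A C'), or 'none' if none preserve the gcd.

Old gcd = 6; gcd of others (without N[0]) = 6
New gcd for candidate v: gcd(6, v). Preserves old gcd iff gcd(6, v) = 6.
  Option A: v=44, gcd(6,44)=2 -> changes
  Option B: v=74, gcd(6,74)=2 -> changes
  Option C: v=24, gcd(6,24)=6 -> preserves
  Option D: v=28, gcd(6,28)=2 -> changes
  Option E: v=73, gcd(6,73)=1 -> changes

Answer: C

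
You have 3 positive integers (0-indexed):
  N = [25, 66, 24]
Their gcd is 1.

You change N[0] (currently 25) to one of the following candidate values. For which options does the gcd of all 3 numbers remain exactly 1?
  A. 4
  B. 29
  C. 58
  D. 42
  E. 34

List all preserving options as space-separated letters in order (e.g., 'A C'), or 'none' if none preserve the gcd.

Answer: B

Derivation:
Old gcd = 1; gcd of others (without N[0]) = 6
New gcd for candidate v: gcd(6, v). Preserves old gcd iff gcd(6, v) = 1.
  Option A: v=4, gcd(6,4)=2 -> changes
  Option B: v=29, gcd(6,29)=1 -> preserves
  Option C: v=58, gcd(6,58)=2 -> changes
  Option D: v=42, gcd(6,42)=6 -> changes
  Option E: v=34, gcd(6,34)=2 -> changes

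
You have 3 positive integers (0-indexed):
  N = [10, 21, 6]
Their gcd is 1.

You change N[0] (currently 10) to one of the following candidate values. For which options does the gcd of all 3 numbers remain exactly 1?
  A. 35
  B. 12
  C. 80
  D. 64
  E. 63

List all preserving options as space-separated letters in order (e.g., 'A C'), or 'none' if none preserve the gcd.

Answer: A C D

Derivation:
Old gcd = 1; gcd of others (without N[0]) = 3
New gcd for candidate v: gcd(3, v). Preserves old gcd iff gcd(3, v) = 1.
  Option A: v=35, gcd(3,35)=1 -> preserves
  Option B: v=12, gcd(3,12)=3 -> changes
  Option C: v=80, gcd(3,80)=1 -> preserves
  Option D: v=64, gcd(3,64)=1 -> preserves
  Option E: v=63, gcd(3,63)=3 -> changes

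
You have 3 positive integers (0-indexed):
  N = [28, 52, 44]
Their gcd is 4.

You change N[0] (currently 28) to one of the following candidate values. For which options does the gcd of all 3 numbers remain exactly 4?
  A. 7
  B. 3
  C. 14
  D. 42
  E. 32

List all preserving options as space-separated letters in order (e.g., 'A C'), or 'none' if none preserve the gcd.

Answer: E

Derivation:
Old gcd = 4; gcd of others (without N[0]) = 4
New gcd for candidate v: gcd(4, v). Preserves old gcd iff gcd(4, v) = 4.
  Option A: v=7, gcd(4,7)=1 -> changes
  Option B: v=3, gcd(4,3)=1 -> changes
  Option C: v=14, gcd(4,14)=2 -> changes
  Option D: v=42, gcd(4,42)=2 -> changes
  Option E: v=32, gcd(4,32)=4 -> preserves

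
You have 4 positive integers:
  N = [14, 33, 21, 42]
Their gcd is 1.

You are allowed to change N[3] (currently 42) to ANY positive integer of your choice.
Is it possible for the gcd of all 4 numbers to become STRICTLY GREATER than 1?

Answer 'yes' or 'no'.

Answer: no

Derivation:
Current gcd = 1
gcd of all OTHER numbers (without N[3]=42): gcd([14, 33, 21]) = 1
The new gcd after any change is gcd(1, new_value).
This can be at most 1.
Since 1 = old gcd 1, the gcd can only stay the same or decrease.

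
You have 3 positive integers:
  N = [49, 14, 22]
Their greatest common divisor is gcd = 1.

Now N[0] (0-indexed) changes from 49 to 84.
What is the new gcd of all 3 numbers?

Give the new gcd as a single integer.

Numbers: [49, 14, 22], gcd = 1
Change: index 0, 49 -> 84
gcd of the OTHER numbers (without index 0): gcd([14, 22]) = 2
New gcd = gcd(g_others, new_val) = gcd(2, 84) = 2

Answer: 2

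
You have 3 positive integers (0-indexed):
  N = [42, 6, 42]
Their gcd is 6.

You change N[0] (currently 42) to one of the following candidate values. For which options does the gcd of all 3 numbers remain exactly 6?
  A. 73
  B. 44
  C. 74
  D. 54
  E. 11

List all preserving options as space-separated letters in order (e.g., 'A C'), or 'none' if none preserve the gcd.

Old gcd = 6; gcd of others (without N[0]) = 6
New gcd for candidate v: gcd(6, v). Preserves old gcd iff gcd(6, v) = 6.
  Option A: v=73, gcd(6,73)=1 -> changes
  Option B: v=44, gcd(6,44)=2 -> changes
  Option C: v=74, gcd(6,74)=2 -> changes
  Option D: v=54, gcd(6,54)=6 -> preserves
  Option E: v=11, gcd(6,11)=1 -> changes

Answer: D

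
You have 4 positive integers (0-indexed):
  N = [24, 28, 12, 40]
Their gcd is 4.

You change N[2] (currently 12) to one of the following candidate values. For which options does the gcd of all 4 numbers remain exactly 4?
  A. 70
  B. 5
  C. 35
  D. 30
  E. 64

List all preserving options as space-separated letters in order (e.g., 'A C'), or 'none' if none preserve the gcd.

Old gcd = 4; gcd of others (without N[2]) = 4
New gcd for candidate v: gcd(4, v). Preserves old gcd iff gcd(4, v) = 4.
  Option A: v=70, gcd(4,70)=2 -> changes
  Option B: v=5, gcd(4,5)=1 -> changes
  Option C: v=35, gcd(4,35)=1 -> changes
  Option D: v=30, gcd(4,30)=2 -> changes
  Option E: v=64, gcd(4,64)=4 -> preserves

Answer: E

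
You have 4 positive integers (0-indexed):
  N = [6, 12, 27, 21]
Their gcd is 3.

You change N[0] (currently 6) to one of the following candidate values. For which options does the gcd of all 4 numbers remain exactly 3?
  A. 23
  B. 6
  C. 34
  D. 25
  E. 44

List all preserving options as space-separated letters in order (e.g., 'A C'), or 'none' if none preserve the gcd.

Old gcd = 3; gcd of others (without N[0]) = 3
New gcd for candidate v: gcd(3, v). Preserves old gcd iff gcd(3, v) = 3.
  Option A: v=23, gcd(3,23)=1 -> changes
  Option B: v=6, gcd(3,6)=3 -> preserves
  Option C: v=34, gcd(3,34)=1 -> changes
  Option D: v=25, gcd(3,25)=1 -> changes
  Option E: v=44, gcd(3,44)=1 -> changes

Answer: B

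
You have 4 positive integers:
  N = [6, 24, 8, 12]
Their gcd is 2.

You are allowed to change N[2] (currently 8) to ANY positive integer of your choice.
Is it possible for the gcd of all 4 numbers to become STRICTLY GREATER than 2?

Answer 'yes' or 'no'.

Current gcd = 2
gcd of all OTHER numbers (without N[2]=8): gcd([6, 24, 12]) = 6
The new gcd after any change is gcd(6, new_value).
This can be at most 6.
Since 6 > old gcd 2, the gcd CAN increase (e.g., set N[2] = 6).

Answer: yes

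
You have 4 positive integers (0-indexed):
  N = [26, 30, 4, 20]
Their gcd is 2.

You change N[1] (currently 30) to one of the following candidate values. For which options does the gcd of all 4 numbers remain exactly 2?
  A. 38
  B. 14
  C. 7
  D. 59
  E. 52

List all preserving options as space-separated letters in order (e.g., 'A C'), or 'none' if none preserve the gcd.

Answer: A B E

Derivation:
Old gcd = 2; gcd of others (without N[1]) = 2
New gcd for candidate v: gcd(2, v). Preserves old gcd iff gcd(2, v) = 2.
  Option A: v=38, gcd(2,38)=2 -> preserves
  Option B: v=14, gcd(2,14)=2 -> preserves
  Option C: v=7, gcd(2,7)=1 -> changes
  Option D: v=59, gcd(2,59)=1 -> changes
  Option E: v=52, gcd(2,52)=2 -> preserves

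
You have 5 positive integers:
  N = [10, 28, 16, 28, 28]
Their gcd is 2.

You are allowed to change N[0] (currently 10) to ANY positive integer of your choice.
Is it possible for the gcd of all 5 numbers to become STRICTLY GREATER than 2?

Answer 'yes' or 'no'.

Current gcd = 2
gcd of all OTHER numbers (without N[0]=10): gcd([28, 16, 28, 28]) = 4
The new gcd after any change is gcd(4, new_value).
This can be at most 4.
Since 4 > old gcd 2, the gcd CAN increase (e.g., set N[0] = 4).

Answer: yes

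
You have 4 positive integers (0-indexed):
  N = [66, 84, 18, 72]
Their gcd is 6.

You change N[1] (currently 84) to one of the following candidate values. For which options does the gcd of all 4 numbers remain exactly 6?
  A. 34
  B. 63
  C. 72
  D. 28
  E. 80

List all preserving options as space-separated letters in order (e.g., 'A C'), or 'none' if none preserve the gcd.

Old gcd = 6; gcd of others (without N[1]) = 6
New gcd for candidate v: gcd(6, v). Preserves old gcd iff gcd(6, v) = 6.
  Option A: v=34, gcd(6,34)=2 -> changes
  Option B: v=63, gcd(6,63)=3 -> changes
  Option C: v=72, gcd(6,72)=6 -> preserves
  Option D: v=28, gcd(6,28)=2 -> changes
  Option E: v=80, gcd(6,80)=2 -> changes

Answer: C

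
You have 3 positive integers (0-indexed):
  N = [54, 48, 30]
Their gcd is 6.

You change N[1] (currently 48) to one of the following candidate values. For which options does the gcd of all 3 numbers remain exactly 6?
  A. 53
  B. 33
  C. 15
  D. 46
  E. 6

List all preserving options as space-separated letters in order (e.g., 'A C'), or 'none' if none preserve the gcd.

Old gcd = 6; gcd of others (without N[1]) = 6
New gcd for candidate v: gcd(6, v). Preserves old gcd iff gcd(6, v) = 6.
  Option A: v=53, gcd(6,53)=1 -> changes
  Option B: v=33, gcd(6,33)=3 -> changes
  Option C: v=15, gcd(6,15)=3 -> changes
  Option D: v=46, gcd(6,46)=2 -> changes
  Option E: v=6, gcd(6,6)=6 -> preserves

Answer: E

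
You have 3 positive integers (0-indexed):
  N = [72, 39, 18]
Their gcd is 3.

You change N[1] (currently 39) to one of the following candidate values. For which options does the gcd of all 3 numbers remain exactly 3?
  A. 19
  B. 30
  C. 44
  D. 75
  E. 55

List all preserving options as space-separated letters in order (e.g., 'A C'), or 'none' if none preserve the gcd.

Answer: D

Derivation:
Old gcd = 3; gcd of others (without N[1]) = 18
New gcd for candidate v: gcd(18, v). Preserves old gcd iff gcd(18, v) = 3.
  Option A: v=19, gcd(18,19)=1 -> changes
  Option B: v=30, gcd(18,30)=6 -> changes
  Option C: v=44, gcd(18,44)=2 -> changes
  Option D: v=75, gcd(18,75)=3 -> preserves
  Option E: v=55, gcd(18,55)=1 -> changes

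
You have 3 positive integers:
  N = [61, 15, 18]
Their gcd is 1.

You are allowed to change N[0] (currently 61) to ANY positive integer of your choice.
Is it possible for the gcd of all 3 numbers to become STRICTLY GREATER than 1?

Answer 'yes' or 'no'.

Answer: yes

Derivation:
Current gcd = 1
gcd of all OTHER numbers (without N[0]=61): gcd([15, 18]) = 3
The new gcd after any change is gcd(3, new_value).
This can be at most 3.
Since 3 > old gcd 1, the gcd CAN increase (e.g., set N[0] = 3).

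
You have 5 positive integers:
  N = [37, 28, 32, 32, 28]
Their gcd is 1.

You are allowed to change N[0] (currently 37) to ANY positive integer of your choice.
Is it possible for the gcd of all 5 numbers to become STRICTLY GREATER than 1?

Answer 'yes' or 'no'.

Answer: yes

Derivation:
Current gcd = 1
gcd of all OTHER numbers (without N[0]=37): gcd([28, 32, 32, 28]) = 4
The new gcd after any change is gcd(4, new_value).
This can be at most 4.
Since 4 > old gcd 1, the gcd CAN increase (e.g., set N[0] = 4).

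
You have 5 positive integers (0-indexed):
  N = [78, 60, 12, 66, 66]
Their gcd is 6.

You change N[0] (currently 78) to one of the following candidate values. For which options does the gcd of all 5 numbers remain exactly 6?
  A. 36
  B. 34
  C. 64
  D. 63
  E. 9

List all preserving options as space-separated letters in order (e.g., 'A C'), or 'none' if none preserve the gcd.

Answer: A

Derivation:
Old gcd = 6; gcd of others (without N[0]) = 6
New gcd for candidate v: gcd(6, v). Preserves old gcd iff gcd(6, v) = 6.
  Option A: v=36, gcd(6,36)=6 -> preserves
  Option B: v=34, gcd(6,34)=2 -> changes
  Option C: v=64, gcd(6,64)=2 -> changes
  Option D: v=63, gcd(6,63)=3 -> changes
  Option E: v=9, gcd(6,9)=3 -> changes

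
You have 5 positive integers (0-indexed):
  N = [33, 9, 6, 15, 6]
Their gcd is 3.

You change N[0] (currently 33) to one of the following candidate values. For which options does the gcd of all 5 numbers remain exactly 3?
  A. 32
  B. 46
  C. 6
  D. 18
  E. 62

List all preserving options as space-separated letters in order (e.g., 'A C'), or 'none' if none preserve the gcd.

Answer: C D

Derivation:
Old gcd = 3; gcd of others (without N[0]) = 3
New gcd for candidate v: gcd(3, v). Preserves old gcd iff gcd(3, v) = 3.
  Option A: v=32, gcd(3,32)=1 -> changes
  Option B: v=46, gcd(3,46)=1 -> changes
  Option C: v=6, gcd(3,6)=3 -> preserves
  Option D: v=18, gcd(3,18)=3 -> preserves
  Option E: v=62, gcd(3,62)=1 -> changes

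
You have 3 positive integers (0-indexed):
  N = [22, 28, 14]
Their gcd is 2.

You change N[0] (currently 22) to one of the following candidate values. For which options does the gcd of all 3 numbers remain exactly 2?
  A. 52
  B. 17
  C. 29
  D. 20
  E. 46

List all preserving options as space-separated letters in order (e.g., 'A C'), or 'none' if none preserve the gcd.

Old gcd = 2; gcd of others (without N[0]) = 14
New gcd for candidate v: gcd(14, v). Preserves old gcd iff gcd(14, v) = 2.
  Option A: v=52, gcd(14,52)=2 -> preserves
  Option B: v=17, gcd(14,17)=1 -> changes
  Option C: v=29, gcd(14,29)=1 -> changes
  Option D: v=20, gcd(14,20)=2 -> preserves
  Option E: v=46, gcd(14,46)=2 -> preserves

Answer: A D E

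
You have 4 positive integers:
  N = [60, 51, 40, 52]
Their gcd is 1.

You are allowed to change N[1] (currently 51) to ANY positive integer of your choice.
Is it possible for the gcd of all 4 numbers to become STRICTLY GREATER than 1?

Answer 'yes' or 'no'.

Current gcd = 1
gcd of all OTHER numbers (without N[1]=51): gcd([60, 40, 52]) = 4
The new gcd after any change is gcd(4, new_value).
This can be at most 4.
Since 4 > old gcd 1, the gcd CAN increase (e.g., set N[1] = 4).

Answer: yes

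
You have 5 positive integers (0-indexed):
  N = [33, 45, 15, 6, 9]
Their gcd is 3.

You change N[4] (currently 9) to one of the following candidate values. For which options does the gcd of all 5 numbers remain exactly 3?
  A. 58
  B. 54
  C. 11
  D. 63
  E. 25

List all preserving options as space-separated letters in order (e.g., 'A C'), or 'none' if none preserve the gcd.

Old gcd = 3; gcd of others (without N[4]) = 3
New gcd for candidate v: gcd(3, v). Preserves old gcd iff gcd(3, v) = 3.
  Option A: v=58, gcd(3,58)=1 -> changes
  Option B: v=54, gcd(3,54)=3 -> preserves
  Option C: v=11, gcd(3,11)=1 -> changes
  Option D: v=63, gcd(3,63)=3 -> preserves
  Option E: v=25, gcd(3,25)=1 -> changes

Answer: B D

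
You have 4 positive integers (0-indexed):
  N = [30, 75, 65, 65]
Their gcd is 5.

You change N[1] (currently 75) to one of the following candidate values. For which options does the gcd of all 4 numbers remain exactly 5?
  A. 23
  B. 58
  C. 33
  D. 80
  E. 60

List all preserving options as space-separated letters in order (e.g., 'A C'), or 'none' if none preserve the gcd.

Answer: D E

Derivation:
Old gcd = 5; gcd of others (without N[1]) = 5
New gcd for candidate v: gcd(5, v). Preserves old gcd iff gcd(5, v) = 5.
  Option A: v=23, gcd(5,23)=1 -> changes
  Option B: v=58, gcd(5,58)=1 -> changes
  Option C: v=33, gcd(5,33)=1 -> changes
  Option D: v=80, gcd(5,80)=5 -> preserves
  Option E: v=60, gcd(5,60)=5 -> preserves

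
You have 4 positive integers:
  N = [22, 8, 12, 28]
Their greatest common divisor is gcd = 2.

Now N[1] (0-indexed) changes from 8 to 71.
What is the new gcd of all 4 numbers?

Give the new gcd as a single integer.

Answer: 1

Derivation:
Numbers: [22, 8, 12, 28], gcd = 2
Change: index 1, 8 -> 71
gcd of the OTHER numbers (without index 1): gcd([22, 12, 28]) = 2
New gcd = gcd(g_others, new_val) = gcd(2, 71) = 1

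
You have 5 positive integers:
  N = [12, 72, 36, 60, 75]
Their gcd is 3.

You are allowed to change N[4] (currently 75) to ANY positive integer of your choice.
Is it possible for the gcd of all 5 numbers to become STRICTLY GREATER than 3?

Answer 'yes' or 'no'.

Answer: yes

Derivation:
Current gcd = 3
gcd of all OTHER numbers (without N[4]=75): gcd([12, 72, 36, 60]) = 12
The new gcd after any change is gcd(12, new_value).
This can be at most 12.
Since 12 > old gcd 3, the gcd CAN increase (e.g., set N[4] = 12).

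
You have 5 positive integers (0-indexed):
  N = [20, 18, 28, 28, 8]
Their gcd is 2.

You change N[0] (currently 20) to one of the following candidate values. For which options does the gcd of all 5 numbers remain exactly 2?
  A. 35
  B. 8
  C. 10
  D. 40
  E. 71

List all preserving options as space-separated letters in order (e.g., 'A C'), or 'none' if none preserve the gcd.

Answer: B C D

Derivation:
Old gcd = 2; gcd of others (without N[0]) = 2
New gcd for candidate v: gcd(2, v). Preserves old gcd iff gcd(2, v) = 2.
  Option A: v=35, gcd(2,35)=1 -> changes
  Option B: v=8, gcd(2,8)=2 -> preserves
  Option C: v=10, gcd(2,10)=2 -> preserves
  Option D: v=40, gcd(2,40)=2 -> preserves
  Option E: v=71, gcd(2,71)=1 -> changes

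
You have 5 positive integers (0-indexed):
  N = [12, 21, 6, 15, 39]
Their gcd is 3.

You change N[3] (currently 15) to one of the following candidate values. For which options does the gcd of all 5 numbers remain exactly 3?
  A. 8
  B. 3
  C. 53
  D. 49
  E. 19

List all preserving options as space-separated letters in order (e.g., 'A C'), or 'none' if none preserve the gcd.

Old gcd = 3; gcd of others (without N[3]) = 3
New gcd for candidate v: gcd(3, v). Preserves old gcd iff gcd(3, v) = 3.
  Option A: v=8, gcd(3,8)=1 -> changes
  Option B: v=3, gcd(3,3)=3 -> preserves
  Option C: v=53, gcd(3,53)=1 -> changes
  Option D: v=49, gcd(3,49)=1 -> changes
  Option E: v=19, gcd(3,19)=1 -> changes

Answer: B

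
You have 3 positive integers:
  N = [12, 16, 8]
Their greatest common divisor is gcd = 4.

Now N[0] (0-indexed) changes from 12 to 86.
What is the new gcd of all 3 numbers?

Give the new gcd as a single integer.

Answer: 2

Derivation:
Numbers: [12, 16, 8], gcd = 4
Change: index 0, 12 -> 86
gcd of the OTHER numbers (without index 0): gcd([16, 8]) = 8
New gcd = gcd(g_others, new_val) = gcd(8, 86) = 2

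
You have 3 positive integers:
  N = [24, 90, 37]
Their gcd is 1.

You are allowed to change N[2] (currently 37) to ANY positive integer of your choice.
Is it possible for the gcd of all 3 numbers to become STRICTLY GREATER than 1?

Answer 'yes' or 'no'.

Answer: yes

Derivation:
Current gcd = 1
gcd of all OTHER numbers (without N[2]=37): gcd([24, 90]) = 6
The new gcd after any change is gcd(6, new_value).
This can be at most 6.
Since 6 > old gcd 1, the gcd CAN increase (e.g., set N[2] = 6).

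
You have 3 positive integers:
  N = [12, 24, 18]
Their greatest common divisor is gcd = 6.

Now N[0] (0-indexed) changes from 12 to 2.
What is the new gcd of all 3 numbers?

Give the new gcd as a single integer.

Numbers: [12, 24, 18], gcd = 6
Change: index 0, 12 -> 2
gcd of the OTHER numbers (without index 0): gcd([24, 18]) = 6
New gcd = gcd(g_others, new_val) = gcd(6, 2) = 2

Answer: 2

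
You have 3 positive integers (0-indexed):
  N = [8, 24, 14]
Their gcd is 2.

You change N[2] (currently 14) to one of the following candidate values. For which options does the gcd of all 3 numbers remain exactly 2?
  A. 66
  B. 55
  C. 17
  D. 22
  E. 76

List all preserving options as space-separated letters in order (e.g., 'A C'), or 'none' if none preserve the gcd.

Answer: A D

Derivation:
Old gcd = 2; gcd of others (without N[2]) = 8
New gcd for candidate v: gcd(8, v). Preserves old gcd iff gcd(8, v) = 2.
  Option A: v=66, gcd(8,66)=2 -> preserves
  Option B: v=55, gcd(8,55)=1 -> changes
  Option C: v=17, gcd(8,17)=1 -> changes
  Option D: v=22, gcd(8,22)=2 -> preserves
  Option E: v=76, gcd(8,76)=4 -> changes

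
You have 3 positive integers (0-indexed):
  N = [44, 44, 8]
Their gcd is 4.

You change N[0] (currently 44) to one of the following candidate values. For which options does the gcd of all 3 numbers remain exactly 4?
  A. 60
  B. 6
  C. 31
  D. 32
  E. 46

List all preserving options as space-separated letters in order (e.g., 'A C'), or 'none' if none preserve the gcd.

Old gcd = 4; gcd of others (without N[0]) = 4
New gcd for candidate v: gcd(4, v). Preserves old gcd iff gcd(4, v) = 4.
  Option A: v=60, gcd(4,60)=4 -> preserves
  Option B: v=6, gcd(4,6)=2 -> changes
  Option C: v=31, gcd(4,31)=1 -> changes
  Option D: v=32, gcd(4,32)=4 -> preserves
  Option E: v=46, gcd(4,46)=2 -> changes

Answer: A D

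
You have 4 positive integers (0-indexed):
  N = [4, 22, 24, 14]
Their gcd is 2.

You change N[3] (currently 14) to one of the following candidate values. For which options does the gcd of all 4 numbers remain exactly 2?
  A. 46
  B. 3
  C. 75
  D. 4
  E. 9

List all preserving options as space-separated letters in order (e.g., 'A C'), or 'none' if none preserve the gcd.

Answer: A D

Derivation:
Old gcd = 2; gcd of others (without N[3]) = 2
New gcd for candidate v: gcd(2, v). Preserves old gcd iff gcd(2, v) = 2.
  Option A: v=46, gcd(2,46)=2 -> preserves
  Option B: v=3, gcd(2,3)=1 -> changes
  Option C: v=75, gcd(2,75)=1 -> changes
  Option D: v=4, gcd(2,4)=2 -> preserves
  Option E: v=9, gcd(2,9)=1 -> changes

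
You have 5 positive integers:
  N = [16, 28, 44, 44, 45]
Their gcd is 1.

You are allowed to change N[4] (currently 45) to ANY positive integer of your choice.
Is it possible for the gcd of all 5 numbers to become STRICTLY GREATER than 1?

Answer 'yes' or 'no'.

Current gcd = 1
gcd of all OTHER numbers (without N[4]=45): gcd([16, 28, 44, 44]) = 4
The new gcd after any change is gcd(4, new_value).
This can be at most 4.
Since 4 > old gcd 1, the gcd CAN increase (e.g., set N[4] = 4).

Answer: yes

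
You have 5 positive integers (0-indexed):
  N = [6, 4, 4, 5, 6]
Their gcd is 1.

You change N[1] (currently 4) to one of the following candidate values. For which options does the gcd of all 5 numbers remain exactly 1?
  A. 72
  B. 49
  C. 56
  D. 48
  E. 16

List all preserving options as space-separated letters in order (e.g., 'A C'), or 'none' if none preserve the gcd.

Answer: A B C D E

Derivation:
Old gcd = 1; gcd of others (without N[1]) = 1
New gcd for candidate v: gcd(1, v). Preserves old gcd iff gcd(1, v) = 1.
  Option A: v=72, gcd(1,72)=1 -> preserves
  Option B: v=49, gcd(1,49)=1 -> preserves
  Option C: v=56, gcd(1,56)=1 -> preserves
  Option D: v=48, gcd(1,48)=1 -> preserves
  Option E: v=16, gcd(1,16)=1 -> preserves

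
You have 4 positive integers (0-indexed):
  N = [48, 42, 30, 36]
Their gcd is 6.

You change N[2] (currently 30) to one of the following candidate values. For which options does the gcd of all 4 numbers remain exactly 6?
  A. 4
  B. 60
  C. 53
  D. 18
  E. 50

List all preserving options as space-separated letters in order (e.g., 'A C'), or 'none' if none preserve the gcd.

Old gcd = 6; gcd of others (without N[2]) = 6
New gcd for candidate v: gcd(6, v). Preserves old gcd iff gcd(6, v) = 6.
  Option A: v=4, gcd(6,4)=2 -> changes
  Option B: v=60, gcd(6,60)=6 -> preserves
  Option C: v=53, gcd(6,53)=1 -> changes
  Option D: v=18, gcd(6,18)=6 -> preserves
  Option E: v=50, gcd(6,50)=2 -> changes

Answer: B D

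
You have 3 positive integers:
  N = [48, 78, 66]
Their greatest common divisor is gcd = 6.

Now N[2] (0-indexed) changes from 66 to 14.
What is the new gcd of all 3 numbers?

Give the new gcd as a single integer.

Numbers: [48, 78, 66], gcd = 6
Change: index 2, 66 -> 14
gcd of the OTHER numbers (without index 2): gcd([48, 78]) = 6
New gcd = gcd(g_others, new_val) = gcd(6, 14) = 2

Answer: 2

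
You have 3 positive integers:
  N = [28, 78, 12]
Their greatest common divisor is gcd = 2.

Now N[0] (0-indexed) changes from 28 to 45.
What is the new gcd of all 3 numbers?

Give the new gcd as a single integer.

Answer: 3

Derivation:
Numbers: [28, 78, 12], gcd = 2
Change: index 0, 28 -> 45
gcd of the OTHER numbers (without index 0): gcd([78, 12]) = 6
New gcd = gcd(g_others, new_val) = gcd(6, 45) = 3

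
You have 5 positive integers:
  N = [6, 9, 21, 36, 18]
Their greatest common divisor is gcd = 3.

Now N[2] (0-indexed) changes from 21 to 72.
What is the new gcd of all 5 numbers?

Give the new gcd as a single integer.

Numbers: [6, 9, 21, 36, 18], gcd = 3
Change: index 2, 21 -> 72
gcd of the OTHER numbers (without index 2): gcd([6, 9, 36, 18]) = 3
New gcd = gcd(g_others, new_val) = gcd(3, 72) = 3

Answer: 3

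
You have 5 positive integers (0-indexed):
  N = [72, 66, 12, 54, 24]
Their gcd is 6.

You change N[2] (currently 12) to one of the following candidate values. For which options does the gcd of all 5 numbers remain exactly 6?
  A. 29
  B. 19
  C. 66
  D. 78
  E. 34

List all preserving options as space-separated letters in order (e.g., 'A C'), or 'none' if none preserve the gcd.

Answer: C D

Derivation:
Old gcd = 6; gcd of others (without N[2]) = 6
New gcd for candidate v: gcd(6, v). Preserves old gcd iff gcd(6, v) = 6.
  Option A: v=29, gcd(6,29)=1 -> changes
  Option B: v=19, gcd(6,19)=1 -> changes
  Option C: v=66, gcd(6,66)=6 -> preserves
  Option D: v=78, gcd(6,78)=6 -> preserves
  Option E: v=34, gcd(6,34)=2 -> changes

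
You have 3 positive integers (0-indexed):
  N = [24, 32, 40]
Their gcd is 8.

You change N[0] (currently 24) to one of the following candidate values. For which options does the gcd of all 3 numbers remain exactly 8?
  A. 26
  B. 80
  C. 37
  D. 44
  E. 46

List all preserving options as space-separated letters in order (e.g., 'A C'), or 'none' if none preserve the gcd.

Old gcd = 8; gcd of others (without N[0]) = 8
New gcd for candidate v: gcd(8, v). Preserves old gcd iff gcd(8, v) = 8.
  Option A: v=26, gcd(8,26)=2 -> changes
  Option B: v=80, gcd(8,80)=8 -> preserves
  Option C: v=37, gcd(8,37)=1 -> changes
  Option D: v=44, gcd(8,44)=4 -> changes
  Option E: v=46, gcd(8,46)=2 -> changes

Answer: B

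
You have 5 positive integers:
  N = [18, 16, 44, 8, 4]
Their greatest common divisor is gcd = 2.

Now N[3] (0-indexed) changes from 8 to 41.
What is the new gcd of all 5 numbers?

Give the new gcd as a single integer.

Answer: 1

Derivation:
Numbers: [18, 16, 44, 8, 4], gcd = 2
Change: index 3, 8 -> 41
gcd of the OTHER numbers (without index 3): gcd([18, 16, 44, 4]) = 2
New gcd = gcd(g_others, new_val) = gcd(2, 41) = 1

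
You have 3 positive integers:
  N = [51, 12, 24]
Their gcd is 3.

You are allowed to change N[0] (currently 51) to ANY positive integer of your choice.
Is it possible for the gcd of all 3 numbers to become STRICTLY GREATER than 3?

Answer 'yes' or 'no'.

Answer: yes

Derivation:
Current gcd = 3
gcd of all OTHER numbers (without N[0]=51): gcd([12, 24]) = 12
The new gcd after any change is gcd(12, new_value).
This can be at most 12.
Since 12 > old gcd 3, the gcd CAN increase (e.g., set N[0] = 12).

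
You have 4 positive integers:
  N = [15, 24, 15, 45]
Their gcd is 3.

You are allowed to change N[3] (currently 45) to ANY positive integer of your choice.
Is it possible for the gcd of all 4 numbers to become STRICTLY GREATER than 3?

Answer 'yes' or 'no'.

Current gcd = 3
gcd of all OTHER numbers (without N[3]=45): gcd([15, 24, 15]) = 3
The new gcd after any change is gcd(3, new_value).
This can be at most 3.
Since 3 = old gcd 3, the gcd can only stay the same or decrease.

Answer: no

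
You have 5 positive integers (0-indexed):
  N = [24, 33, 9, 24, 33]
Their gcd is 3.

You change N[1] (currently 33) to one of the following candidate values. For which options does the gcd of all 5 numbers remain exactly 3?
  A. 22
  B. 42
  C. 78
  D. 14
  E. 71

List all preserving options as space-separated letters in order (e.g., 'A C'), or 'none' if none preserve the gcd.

Answer: B C

Derivation:
Old gcd = 3; gcd of others (without N[1]) = 3
New gcd for candidate v: gcd(3, v). Preserves old gcd iff gcd(3, v) = 3.
  Option A: v=22, gcd(3,22)=1 -> changes
  Option B: v=42, gcd(3,42)=3 -> preserves
  Option C: v=78, gcd(3,78)=3 -> preserves
  Option D: v=14, gcd(3,14)=1 -> changes
  Option E: v=71, gcd(3,71)=1 -> changes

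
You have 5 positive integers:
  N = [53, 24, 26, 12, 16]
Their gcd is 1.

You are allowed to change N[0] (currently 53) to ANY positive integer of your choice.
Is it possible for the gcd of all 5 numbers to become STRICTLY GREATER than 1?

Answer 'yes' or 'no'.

Current gcd = 1
gcd of all OTHER numbers (without N[0]=53): gcd([24, 26, 12, 16]) = 2
The new gcd after any change is gcd(2, new_value).
This can be at most 2.
Since 2 > old gcd 1, the gcd CAN increase (e.g., set N[0] = 2).

Answer: yes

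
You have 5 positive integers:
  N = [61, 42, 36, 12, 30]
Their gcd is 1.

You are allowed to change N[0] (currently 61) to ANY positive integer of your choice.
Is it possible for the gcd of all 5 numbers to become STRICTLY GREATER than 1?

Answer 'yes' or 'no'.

Current gcd = 1
gcd of all OTHER numbers (without N[0]=61): gcd([42, 36, 12, 30]) = 6
The new gcd after any change is gcd(6, new_value).
This can be at most 6.
Since 6 > old gcd 1, the gcd CAN increase (e.g., set N[0] = 6).

Answer: yes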